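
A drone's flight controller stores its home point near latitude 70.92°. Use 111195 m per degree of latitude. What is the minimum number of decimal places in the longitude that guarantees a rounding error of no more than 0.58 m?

At 70.92° one degree of longitude covers 111195 × cos 70.92° ≈ 111195 × 0.3269 ≈ 36348.3 m.
Rounding to N decimal places gives at most 0.5 × 10⁻ᴺ degrees of error, i.e. 0.5 × 10⁻ᴺ × 36348.3 m.
Need 0.5 × 36348.3 × 10⁻ᴺ ≤ 0.58 → 10⁻ᴺ ≤ 3.191e-05, so N ≥ 4.50.
At 4 places the error can reach 1.82 m, but 5 places keeps it to 0.182 m.

5 decimal places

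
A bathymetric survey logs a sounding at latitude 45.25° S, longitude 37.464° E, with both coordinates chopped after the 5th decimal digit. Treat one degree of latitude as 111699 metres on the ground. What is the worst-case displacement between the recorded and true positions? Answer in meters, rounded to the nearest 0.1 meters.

Truncating at 5 decimal places can drop up to a full unit in the last place, so each coordinate may be off by as much as 1e-05°.
North–south component: 1e-05° × 111699 = 1.11699 m.
E–W at 45.25°: 1e-05° × 111699 × cos 45.25° = 1e-05 × 111699 × 0.7040 ≈ 0.786377 m.
Combining orthogonally: (1.11699² + 0.786377²)^½ ≈ 1.36604 m.

1.4 meters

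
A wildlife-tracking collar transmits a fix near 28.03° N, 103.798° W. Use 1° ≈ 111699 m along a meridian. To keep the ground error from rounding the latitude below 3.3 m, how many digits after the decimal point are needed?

One degree of latitude covers 111699 m.
With N decimal places the half-ulp bound is 0.5·10⁻ᴺ°, or 0.5·10⁻ᴺ × 111699 m on the ground.
Setting 55849.5 × 10⁻ᴺ ≤ 3.3 gives 10ᴺ ≥ 1.692e+04, i.e. N ≥ 4.23.
N = 4 would give 5.58 m (too coarse); N = 5 gives 0.558 m ≤ 3.3 m.

5 decimal places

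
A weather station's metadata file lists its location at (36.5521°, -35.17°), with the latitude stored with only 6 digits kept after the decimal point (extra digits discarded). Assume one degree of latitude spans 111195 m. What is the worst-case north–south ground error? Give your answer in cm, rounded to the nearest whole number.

Truncating at 6 decimal places can drop up to a full unit in the last place, so the latitude may be off by as much as 1e-06°.
So the N–S error is at most 1e-06 × 111195 = 0.111195 m.
That is 0.111195 m = 11.119 cm.

11 cm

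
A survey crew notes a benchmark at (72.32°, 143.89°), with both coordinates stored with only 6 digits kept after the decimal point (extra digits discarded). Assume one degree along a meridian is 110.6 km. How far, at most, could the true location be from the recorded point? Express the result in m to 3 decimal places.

0.116 m

Truncating at 6 decimal places can drop up to a full unit in the last place, so each coordinate may be off by as much as 1e-06°.
Latitude error → 1e-06 × 110600 = 0.1106 m along the meridian.
Longitude error → 1e-06 × 110600 × cos 72.32° = 1e-06 × 110600 × 0.3037 ≈ 0.0335893 m.
Worst case both components are at the extreme and orthogonal: √(0.1106² + 0.0335893²) ≈ 0.115588 m.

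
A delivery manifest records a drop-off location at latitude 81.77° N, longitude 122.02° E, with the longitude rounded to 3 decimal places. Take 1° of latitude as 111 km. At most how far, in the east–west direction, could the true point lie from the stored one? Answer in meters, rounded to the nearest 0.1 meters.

Rounding to 3 decimal places leaves the longitude within ±0.0005° of the true value.
Parallels shrink by cos φ, so at 81.77° a degree of longitude is 111000 × 0.1431 ≈ 15889.3 m.
Maximum E–W displacement: 0.0005 × 15889.3 = 7.94467 m.

7.9 meters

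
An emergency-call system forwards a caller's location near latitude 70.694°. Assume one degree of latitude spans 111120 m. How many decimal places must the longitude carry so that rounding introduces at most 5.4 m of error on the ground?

At 70.694° one degree of longitude covers 111120 × cos 70.694° ≈ 111120 × 0.3306 ≈ 36737.7 m.
N decimal places → at most half a unit in the last place, 0.5 × 10⁻ᴺ° = 36737.7/2 × 10⁻ᴺ m.
Setting 18368.9 × 10⁻ᴺ ≤ 5.4 gives 10ᴺ ≥ 3402, i.e. N ≥ 3.53.
N = 3 would give 18.4 m (too coarse); N = 4 gives 1.84 m ≤ 5.4 m.

4 decimal places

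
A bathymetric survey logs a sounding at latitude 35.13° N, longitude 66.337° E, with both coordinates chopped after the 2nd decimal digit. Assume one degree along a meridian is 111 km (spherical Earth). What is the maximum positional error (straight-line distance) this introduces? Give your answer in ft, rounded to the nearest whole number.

Truncating at 2 decimal places can drop up to a full unit in the last place, so each coordinate may be off by as much as 0.01°.
N–S: 0.01° × 111000 m/° = 1110 m.
East–west component at 35.13°: 0.01° × 111000 × cos 35.13° ≈ 0.01 × 90781.2 ≈ 907.812 m.
Worst case both components are at the extreme and orthogonal: √(1110² + 907.812²) ≈ 1433.95 m.
In feet: 1433.95 m ÷ 0.3048 ≈ 4704.6 ft.

4705 ft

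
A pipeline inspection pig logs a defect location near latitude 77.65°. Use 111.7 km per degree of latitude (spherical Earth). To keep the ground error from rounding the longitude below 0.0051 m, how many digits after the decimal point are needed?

At 77.65° one degree of longitude covers 111700 × cos 77.65° ≈ 111700 × 0.2139 ≈ 23890.7 m.
N decimal places → at most half a unit in the last place, 0.5 × 10⁻ᴺ° = 23890.7/2 × 10⁻ᴺ m.
Setting 11945.4 × 10⁻ᴺ ≤ 0.0051 gives 10ᴺ ≥ 2.342e+06, i.e. N ≥ 6.37.
At 6 places the error can reach 0.0119 m, but 7 places keeps it to 0.00119 m.

7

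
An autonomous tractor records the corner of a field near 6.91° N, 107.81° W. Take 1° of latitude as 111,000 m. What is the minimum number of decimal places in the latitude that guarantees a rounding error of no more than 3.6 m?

5

One degree of latitude covers 111000 m.
N decimal places → at most half a unit in the last place, 0.5 × 10⁻ᴺ° = 111000/2 × 10⁻ᴺ m.
Setting 55500 × 10⁻ᴺ ≤ 3.6 gives 10ᴺ ≥ 1.542e+04, i.e. N ≥ 4.19.
So 5 decimal places suffice (0.555 m); 4 would allow up to 5.55 m.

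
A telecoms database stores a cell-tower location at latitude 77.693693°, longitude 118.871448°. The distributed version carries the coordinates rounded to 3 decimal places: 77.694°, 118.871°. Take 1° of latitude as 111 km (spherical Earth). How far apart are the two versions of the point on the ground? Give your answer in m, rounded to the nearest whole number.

Δlat = 77.693693 − 77.694 = -0.000307°; Δlon = 118.871448 − 118.871 = +0.000448°.
North–south shift: -0.000307 × 111000 = -34.077 m.
E–W at 77.694°: 0.000448° × 111000 × cos 77.694° = 0.000448 × 111000 × 0.2131 ≈ 10.5987 m.
Combined displacement = (34.077² + 10.5987²)^½ ≈ 35.6872 m.

36 m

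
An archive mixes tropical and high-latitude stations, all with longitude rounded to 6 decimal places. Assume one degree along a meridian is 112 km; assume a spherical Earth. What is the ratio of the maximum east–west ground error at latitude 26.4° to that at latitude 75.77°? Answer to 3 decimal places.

3.644

Rounding to 6 decimal places leaves the longitude within ±5e-07° of the true value.
Error at 26.4° = 5e-07° × 112000 × cos 26.4° ≈ 0.056 × 0.8957 = 0.05016 m.
Error at 75.77° = 5e-07° × 112000 × cos 75.77° ≈ 0.056 × 0.2458 = 0.013766 m.
Ratio: 0.05016 / 0.013766 = cos 26.4° / cos 75.77° ≈ 3.6438.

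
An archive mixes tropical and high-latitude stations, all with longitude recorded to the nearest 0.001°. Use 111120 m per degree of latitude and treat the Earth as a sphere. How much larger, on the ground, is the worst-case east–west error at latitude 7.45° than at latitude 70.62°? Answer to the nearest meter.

Rounding to 3 decimal places leaves the longitude within ±0.0005° of the true value.
At 7.45°: 0.0005° × 111120 × cos 7.45° = 0.0005 × 111120 × 0.9916 ≈ 55.091 m.
At 70.62°: 0.0005° × 111120 × cos 70.62° = 0.0005 × 111120 × 0.3318 ≈ 18.437 m.
Difference: 55.091 − 18.437 = 36.654 m.

37 meters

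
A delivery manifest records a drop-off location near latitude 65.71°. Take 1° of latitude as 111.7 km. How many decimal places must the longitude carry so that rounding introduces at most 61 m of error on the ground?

3

At 65.71° one degree of longitude covers 111700 × cos 65.71° ≈ 111700 × 0.4114 ≈ 45948.4 m.
With N decimal places the half-ulp bound is 0.5·10⁻ᴺ°, or 0.5·10⁻ᴺ × 45948.4 m on the ground.
Need 0.5 × 45948.4 × 10⁻ᴺ ≤ 61 → 10⁻ᴺ ≤ 2.655e-03, so N ≥ 2.58.
So 3 decimal places suffice (23 m); 2 would allow up to 230 m.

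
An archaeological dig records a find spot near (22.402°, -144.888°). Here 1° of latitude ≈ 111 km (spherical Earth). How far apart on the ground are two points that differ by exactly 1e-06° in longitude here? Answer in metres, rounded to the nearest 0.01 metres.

At 22.402° a degree of longitude is 111000 × cos 22.402° ≈ 102623 m, so 1e-06° corresponds to 0.102623 m.

0.10 metres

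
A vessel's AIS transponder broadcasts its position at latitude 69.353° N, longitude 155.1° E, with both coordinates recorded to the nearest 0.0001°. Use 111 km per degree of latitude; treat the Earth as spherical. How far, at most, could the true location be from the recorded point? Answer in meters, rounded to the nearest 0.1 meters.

Rounding to 4 decimal places leaves each coordinate within ±5e-05° of the true value.
North–south component: 5e-05° × 111000 = 5.55 m.
East–west component at 69.353°: 5e-05° × 111000 × cos 69.353° ≈ 5e-05 × 39139.6 ≈ 1.95698 m.
Combining orthogonally: (5.55² + 1.95698²)^½ ≈ 5.88492 m.

5.9 meters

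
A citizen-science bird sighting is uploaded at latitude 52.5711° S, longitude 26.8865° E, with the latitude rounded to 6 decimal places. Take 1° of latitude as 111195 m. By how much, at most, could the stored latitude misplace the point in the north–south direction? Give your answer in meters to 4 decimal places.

Rounding to 6 decimal places leaves the latitude within ±5e-07° of the true value.
So the N–S error is at most 5e-07 × 111195 = 0.0555975 m.

0.0556 meters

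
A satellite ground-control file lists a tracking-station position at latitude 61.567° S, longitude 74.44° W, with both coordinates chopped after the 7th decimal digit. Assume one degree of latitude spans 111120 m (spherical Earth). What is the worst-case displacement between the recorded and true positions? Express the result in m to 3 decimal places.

Truncating at 7 decimal places can drop up to a full unit in the last place, so each coordinate may be off by as much as 1e-07°.
Latitude error → 1e-07 × 111120 = 0.011112 m along the meridian.
East–west component at 61.567°: 1e-07° × 111120 × cos 61.567° ≈ 1e-07 × 52907.7 ≈ 0.00529077 m.
Worst case both components are at the extreme and orthogonal: √(0.011112² + 0.00529077²) ≈ 0.0123073 m.

0.012 m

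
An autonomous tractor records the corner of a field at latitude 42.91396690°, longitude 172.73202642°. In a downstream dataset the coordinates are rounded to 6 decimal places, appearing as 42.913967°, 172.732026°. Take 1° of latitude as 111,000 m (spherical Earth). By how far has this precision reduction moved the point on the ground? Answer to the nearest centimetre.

Δlat = 42.91396690 − 42.913967 = -0.00000010°; Δlon = 172.73202642 − 172.732026 = +0.00000042°.
North–south shift: -0.00000010 × 111000 = -0.0111 m.
East–west at this latitude: 0.00000042° × 111000 × cos 42.914° ≈ 0.00000042 × 81293.8 = 0.0341434 m.
Combined displacement = (0.0111² + 0.0341434²)^½ ≈ 0.0359024 m.
That is 0.0359024 m = 3.5902 cm.

4 centimetres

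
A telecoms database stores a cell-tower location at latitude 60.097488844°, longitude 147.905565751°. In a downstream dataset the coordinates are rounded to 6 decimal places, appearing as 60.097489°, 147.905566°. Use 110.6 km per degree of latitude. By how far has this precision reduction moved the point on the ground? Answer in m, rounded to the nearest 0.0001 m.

0.0220 m

Δlat = 60.097488844 − 60.097489 = -0.000000156°; Δlon = 147.905565751 − 147.905566 = -0.000000249°.
North–south shift: -0.000000156 × 110600 = -0.0172536 m.
E–W at 60.0975°: -0.000000249° × 110600 × cos 60.0975° = -0.000000249 × 110600 × 0.4985 ≈ -0.0137291 m.
Combined displacement = (0.0172536² + 0.0137291²)^½ ≈ 0.0220494 m.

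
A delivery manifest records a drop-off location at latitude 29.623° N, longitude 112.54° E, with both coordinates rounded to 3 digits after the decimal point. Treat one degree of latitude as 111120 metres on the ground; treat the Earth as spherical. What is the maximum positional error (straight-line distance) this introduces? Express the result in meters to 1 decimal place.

Rounding to 3 decimal places leaves each coordinate within ±0.0005° of the true value.
Latitude error → 0.0005 × 111120 = 55.56 m along the meridian.
East–west component at 29.623°: 0.0005° × 111120 × cos 29.623° ≈ 0.0005 × 96596.2 ≈ 48.2981 m.
The two errors are perpendicular, so the maximum displacement is √(55.56² + 48.2981²) ≈ 73.6181 m.

73.6 meters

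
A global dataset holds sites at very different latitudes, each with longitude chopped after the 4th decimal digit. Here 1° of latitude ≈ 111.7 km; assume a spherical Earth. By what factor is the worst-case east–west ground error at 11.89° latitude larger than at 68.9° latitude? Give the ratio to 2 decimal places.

Truncating at 4 decimal places can drop up to a full unit in the last place, so the longitude may be off by as much as 0.0001°.
At 11.89°: 0.0001° × 111700 × cos 11.89° = 0.0001 × 111700 × 0.9785 ≈ 10.93 m.
Error at 68.9° = 0.0001° × 111700 × cos 68.9° ≈ 11.17 × 0.3600 = 4.0212 m.
Ratio: 10.93 / 4.0212 = cos 11.89° / cos 68.9° ≈ 2.7182.

2.72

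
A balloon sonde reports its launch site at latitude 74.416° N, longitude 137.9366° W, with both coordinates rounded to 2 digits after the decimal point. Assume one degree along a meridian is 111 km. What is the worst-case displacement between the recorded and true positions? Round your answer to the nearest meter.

Rounding to 2 decimal places leaves each coordinate within ±0.005° of the true value.
Latitude error → 0.005 × 111000 = 555 m along the meridian.
E–W at 74.416°: 0.005° × 111000 × cos 74.416° = 0.005 × 111000 × 0.2687 ≈ 149.101 m.
Combining orthogonally: (555² + 149.101²)^½ ≈ 574.679 m.

575 meters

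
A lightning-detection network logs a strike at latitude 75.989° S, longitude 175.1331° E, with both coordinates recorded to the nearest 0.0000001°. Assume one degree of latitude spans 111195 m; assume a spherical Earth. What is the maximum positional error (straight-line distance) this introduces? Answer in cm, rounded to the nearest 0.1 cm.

0.6 cm

Rounding to 7 decimal places leaves each coordinate within ±5e-08° of the true value.
North–south component: 5e-08° × 111195 = 0.00555975 m.
East–west component at 75.989°: 5e-08° × 111195 × cos 75.989° ≈ 5e-08 × 26921.2 ≈ 0.00134606 m.
Combining orthogonally: (0.00555975² + 0.00134606²)^½ ≈ 0.00572038 m.
That is 0.00572038 m = 0.57204 cm.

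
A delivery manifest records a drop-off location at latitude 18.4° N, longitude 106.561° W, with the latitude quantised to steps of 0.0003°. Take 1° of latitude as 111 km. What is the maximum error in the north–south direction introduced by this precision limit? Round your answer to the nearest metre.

17 metres

With a 0.0003° grid the true value lies within half a step, ±0.0003°/2 = ±0.00015°, of the stored one.
North–south distance: 0.00015° × 111000 m/° = 16.65 m.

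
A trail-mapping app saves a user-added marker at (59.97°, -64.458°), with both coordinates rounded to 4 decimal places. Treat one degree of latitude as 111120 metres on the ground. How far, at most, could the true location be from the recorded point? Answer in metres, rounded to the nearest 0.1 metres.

6.2 metres

Rounding to 4 decimal places leaves each coordinate within ±5e-05° of the true value.
North–south component: 5e-05° × 111120 = 5.556 m.
Longitude error → 5e-05 × 111120 × cos 59.97° = 5e-05 × 111120 × 0.5005 ≈ 2.78052 m.
The two errors are perpendicular, so the maximum displacement is √(5.556² + 2.78052²) ≈ 6.21292 m.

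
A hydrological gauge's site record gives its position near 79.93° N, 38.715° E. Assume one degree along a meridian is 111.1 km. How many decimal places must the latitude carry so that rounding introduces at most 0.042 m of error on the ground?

One degree of latitude covers 111100 m.
Rounding to N decimal places gives at most 0.5 × 10⁻ᴺ degrees of error, i.e. 0.5 × 10⁻ᴺ × 111100 m.
Setting 55550 × 10⁻ᴺ ≤ 0.042 gives 10ᴺ ≥ 1.323e+06, i.e. N ≥ 6.12.
At 6 places the error can reach 0.0555 m, but 7 places keeps it to 0.00556 m.

7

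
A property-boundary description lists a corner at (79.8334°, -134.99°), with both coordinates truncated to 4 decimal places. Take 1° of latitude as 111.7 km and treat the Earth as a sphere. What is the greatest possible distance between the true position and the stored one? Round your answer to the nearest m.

11 m

Truncating at 4 decimal places can drop up to a full unit in the last place, so each coordinate may be off by as much as 0.0001°.
N–S: 0.0001° × 111700 m/° = 11.17 m.
East–west component at 79.8334°: 0.0001° × 111700 × cos 79.8334° ≈ 0.0001 × 19716.3 ≈ 1.97163 m.
The two errors are perpendicular, so the maximum displacement is √(11.17² + 1.97163²) ≈ 11.3427 m.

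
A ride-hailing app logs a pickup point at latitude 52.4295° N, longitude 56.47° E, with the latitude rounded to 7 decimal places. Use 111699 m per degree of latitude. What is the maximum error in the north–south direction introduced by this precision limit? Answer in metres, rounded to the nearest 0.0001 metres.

0.0056 metres

Rounding to 7 decimal places leaves the latitude within ±5e-08° of the true value.
Along the meridian that is 5e-08° × 111699 m/° = 0.00558495 m.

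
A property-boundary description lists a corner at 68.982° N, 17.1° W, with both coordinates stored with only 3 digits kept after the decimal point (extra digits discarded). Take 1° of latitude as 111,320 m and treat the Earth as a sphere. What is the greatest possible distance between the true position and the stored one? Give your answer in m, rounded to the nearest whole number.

118 m

Truncating at 3 decimal places can drop up to a full unit in the last place, so each coordinate may be off by as much as 0.001°.
Latitude error → 0.001 × 111320 = 111.32 m along the meridian.
East–west component at 68.982°: 0.001° × 111320 × cos 68.982° ≈ 0.001 × 39926.2 ≈ 39.9262 m.
Worst case both components are at the extreme and orthogonal: √(111.32² + 39.9262²) ≈ 118.263 m.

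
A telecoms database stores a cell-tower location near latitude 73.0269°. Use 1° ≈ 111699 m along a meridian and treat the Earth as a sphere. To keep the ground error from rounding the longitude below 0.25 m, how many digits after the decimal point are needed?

At 73.0269° one degree of longitude covers 111699 × cos 73.0269° ≈ 111699 × 0.2919 ≈ 32607.5 m.
With N decimal places the half-ulp bound is 0.5·10⁻ᴺ°, or 0.5·10⁻ᴺ × 32607.5 m on the ground.
Need 0.5 × 32607.5 × 10⁻ᴺ ≤ 0.25 → 10⁻ᴺ ≤ 1.533e-05, so N ≥ 4.81.
N = 4 would give 1.63 m (too coarse); N = 5 gives 0.163 m ≤ 0.25 m.

5 decimal places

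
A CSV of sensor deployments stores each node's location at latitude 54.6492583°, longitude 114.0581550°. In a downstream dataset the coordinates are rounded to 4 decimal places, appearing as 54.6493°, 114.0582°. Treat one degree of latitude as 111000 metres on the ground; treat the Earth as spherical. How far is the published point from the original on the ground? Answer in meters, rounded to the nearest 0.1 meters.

5.5 meters

Δlat = 54.6492583 − 54.6493 = -0.0000417°; Δlon = 114.0581550 − 114.0582 = -0.0000450°.
North–south shift: -0.0000417 × 111000 = -4.6287 m.
East–west at this latitude: -0.0000450° × 111000 × cos 54.6493° ≈ -0.0000450 × 64222.3 = -2.89001 m.
Distance: √(4.6287² + 2.89001²) ≈ 5.45683 m.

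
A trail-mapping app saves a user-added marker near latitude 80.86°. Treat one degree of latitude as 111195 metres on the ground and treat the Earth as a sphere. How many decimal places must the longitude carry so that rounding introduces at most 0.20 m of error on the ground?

At 80.86° one degree of longitude covers 111195 × cos 80.86° ≈ 111195 × 0.1588 ≈ 17663 m.
With N decimal places the half-ulp bound is 0.5·10⁻ᴺ°, or 0.5·10⁻ᴺ × 17663 m on the ground.
Setting 8831.52 × 10⁻ᴺ ≤ 0.20 gives 10ᴺ ≥ 4.416e+04, i.e. N ≥ 4.65.
So 5 decimal places suffice (0.0883 m); 4 would allow up to 0.883 m.

5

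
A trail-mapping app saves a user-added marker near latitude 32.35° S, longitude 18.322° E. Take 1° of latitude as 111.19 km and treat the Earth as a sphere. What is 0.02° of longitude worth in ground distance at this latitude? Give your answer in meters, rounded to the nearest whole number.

0.02° of longitude at 32.35° is 0.02 × 111190 × cos 32.35° ≈ 0.02 × 93932.8 = 1878.66 m.

1879 meters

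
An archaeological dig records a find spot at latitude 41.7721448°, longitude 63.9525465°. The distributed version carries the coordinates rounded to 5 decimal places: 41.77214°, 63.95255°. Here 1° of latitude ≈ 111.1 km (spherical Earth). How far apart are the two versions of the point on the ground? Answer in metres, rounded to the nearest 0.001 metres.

0.607 metres

Δlat = 41.7721448 − 41.77214 = +0.0000048°; Δlon = 63.9525465 − 63.95255 = -0.0000035°.
N–S: 0.0000048° × 111100 m/° = 0.53328 m.
East–west at this latitude: -0.0000035° × 111100 × cos 41.7721° ≈ -0.0000035 × 82858.4 = -0.290004 m.
Combined displacement = (0.53328² + 0.290004²)^½ ≈ 0.607034 m.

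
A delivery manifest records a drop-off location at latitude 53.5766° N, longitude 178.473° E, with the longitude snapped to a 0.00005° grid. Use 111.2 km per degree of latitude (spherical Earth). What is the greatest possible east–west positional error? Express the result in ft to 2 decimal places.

5.42 ft

With a 0.00005° grid the true value lies within half a step, ±0.00005°/2 = ±2.5e-05°, of the stored one.
Parallels shrink by cos φ, so at 53.5766° a degree of longitude is 111200 × 0.5937 ≈ 66024.7 m.
Maximum E–W displacement: 2.5e-05 × 66024.7 = 1.65062 m.
In feet: 1.65062 m ÷ 0.3048 ≈ 5.4154 ft.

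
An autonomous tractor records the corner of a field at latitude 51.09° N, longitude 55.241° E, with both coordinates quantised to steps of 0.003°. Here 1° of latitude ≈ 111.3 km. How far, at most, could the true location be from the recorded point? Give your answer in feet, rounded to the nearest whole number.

With a 0.003° grid the true value lies within half a step, ±0.003°/2 = ±0.0015°, of the stored one.
N–S: 0.0015° × 111300 m/° = 166.95 m.
Longitude error → 0.0015 × 111300 × cos 51.09° = 0.0015 × 111300 × 0.6281 ≈ 104.861 m.
Combining orthogonally: (166.95² + 104.861²)^½ ≈ 197.15 m.
In feet: 197.15 m ÷ 0.3048 ≈ 646.82 ft.

647 feet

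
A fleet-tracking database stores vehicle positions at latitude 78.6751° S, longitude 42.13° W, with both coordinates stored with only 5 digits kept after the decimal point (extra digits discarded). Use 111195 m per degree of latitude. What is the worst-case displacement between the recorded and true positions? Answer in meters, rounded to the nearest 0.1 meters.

1.1 meters

Truncating at 5 decimal places can drop up to a full unit in the last place, so each coordinate may be off by as much as 1e-05°.
North–south component: 1e-05° × 111195 = 1.11195 m.
E–W at 78.6751°: 1e-05° × 111195 × cos 78.6751° = 1e-05 × 111195 × 0.1964 ≈ 0.218356 m.
Worst case both components are at the extreme and orthogonal: √(1.11195² + 0.218356²) ≈ 1.13319 m.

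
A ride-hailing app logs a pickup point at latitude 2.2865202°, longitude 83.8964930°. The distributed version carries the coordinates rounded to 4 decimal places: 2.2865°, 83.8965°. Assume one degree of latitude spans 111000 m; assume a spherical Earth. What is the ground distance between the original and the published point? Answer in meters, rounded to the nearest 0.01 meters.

2.37 meters

The latitude changed by +0.0000202° and the longitude by -0.0000070°.
North–south shift: 0.0000202 × 111000 = 2.2422 m.
East–west at this latitude: -0.0000070° × 111000 × cos 2.2865° ≈ -0.0000070 × 110912 = -0.776381 m.
Distance: √(2.2422² + 0.776381²) ≈ 2.37281 m.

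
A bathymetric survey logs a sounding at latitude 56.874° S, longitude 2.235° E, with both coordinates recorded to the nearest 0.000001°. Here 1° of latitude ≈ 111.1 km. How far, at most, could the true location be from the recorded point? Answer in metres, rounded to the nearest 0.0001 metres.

0.0633 metres

Rounding to 6 decimal places leaves each coordinate within ±5e-07° of the true value.
Latitude error → 5e-07 × 111100 = 0.05555 m along the meridian.
East–west component at 56.874°: 5e-07° × 111100 × cos 56.874° ≈ 5e-07 × 60714.2 ≈ 0.0303571 m.
Worst case both components are at the extreme and orthogonal: √(0.05555² + 0.0303571²) ≈ 0.0633037 m.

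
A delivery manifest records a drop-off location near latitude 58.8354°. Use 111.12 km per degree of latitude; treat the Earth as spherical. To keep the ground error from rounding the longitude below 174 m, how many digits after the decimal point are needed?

At 58.8354° one degree of longitude covers 111120 × cos 58.8354° ≈ 111120 × 0.5175 ≈ 57504.4 m.
Rounding to N decimal places gives at most 0.5 × 10⁻ᴺ degrees of error, i.e. 0.5 × 10⁻ᴺ × 57504.4 m.
Need 0.5 × 57504.4 × 10⁻ᴺ ≤ 174 → 10⁻ᴺ ≤ 6.052e-03, so N ≥ 2.22.
N = 2 would give 288 m (too coarse); N = 3 gives 28.8 m ≤ 174 m.

3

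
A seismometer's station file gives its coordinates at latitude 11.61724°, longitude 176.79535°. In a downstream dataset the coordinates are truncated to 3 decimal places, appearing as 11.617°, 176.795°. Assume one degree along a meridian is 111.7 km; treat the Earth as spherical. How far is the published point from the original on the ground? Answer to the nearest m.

47 m

The latitude changed by +0.00024° and the longitude by +0.00035°.
North–south shift: 0.00024 × 111700 = 26.808 m.
E–W at 11.617°: 0.00035° × 111700 × cos 11.617° = 0.00035 × 111700 × 0.9795 ≈ 38.2942 m.
Hypotenuse of the two orthogonal shifts: √(26.808² + 38.2942²) = 46.7452 m.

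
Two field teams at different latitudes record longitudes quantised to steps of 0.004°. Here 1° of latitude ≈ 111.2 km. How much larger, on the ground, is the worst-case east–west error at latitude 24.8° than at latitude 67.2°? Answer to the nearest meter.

116 meters

With a 0.004° grid the true value lies within half a step, ±0.004°/2 = ±0.002°, of the stored one.
Error at 24.8° = 0.002° × 111200 × cos 24.8° ≈ 222.4 × 0.9078 = 201.89 m.
Error at 67.2° = 0.002° × 111200 × cos 67.2° ≈ 222.4 × 0.3875 = 86.183 m.
Difference: 201.89 − 86.183 = 115.71 m.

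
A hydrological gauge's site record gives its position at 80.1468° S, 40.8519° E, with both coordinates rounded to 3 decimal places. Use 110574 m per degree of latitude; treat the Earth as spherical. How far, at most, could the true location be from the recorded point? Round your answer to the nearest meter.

56 meters

Rounding to 3 decimal places leaves each coordinate within ±0.0005° of the true value.
N–S: 0.0005° × 110574 m/° = 55.287 m.
Longitude error → 0.0005 × 110574 × cos 80.1468° = 0.0005 × 110574 × 0.1711 ≈ 9.46095 m.
Combining orthogonally: (55.287² + 9.46095²)^½ ≈ 56.0907 m.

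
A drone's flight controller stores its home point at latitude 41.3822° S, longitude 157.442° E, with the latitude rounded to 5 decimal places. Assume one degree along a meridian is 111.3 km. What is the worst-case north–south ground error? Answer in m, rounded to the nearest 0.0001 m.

0.5565 m

Rounding to 5 decimal places leaves the latitude within ±5e-06° of the true value.
North–south distance: 5e-06° × 111300 m/° = 0.5565 m.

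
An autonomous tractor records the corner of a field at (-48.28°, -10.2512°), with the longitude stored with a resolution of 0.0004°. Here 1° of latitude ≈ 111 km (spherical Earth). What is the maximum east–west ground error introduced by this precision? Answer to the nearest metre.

15 metres

With a 0.0004° grid the true value lies within half a step, ±0.0004°/2 = ±0.0002°, of the stored one.
At latitude 48.28° a degree of longitude spans 111000 m × cos 48.28° = 111000 × 0.6655 ≈ 73869.5 m.
Maximum E–W displacement: 0.0002 × 73869.5 = 14.7739 m.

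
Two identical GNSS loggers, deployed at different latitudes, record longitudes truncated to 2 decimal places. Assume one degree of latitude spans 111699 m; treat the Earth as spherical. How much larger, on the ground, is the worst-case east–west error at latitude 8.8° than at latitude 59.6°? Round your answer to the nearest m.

Truncating at 2 decimal places can drop up to a full unit in the last place, so the longitude may be off by as much as 0.01°.
Error at 8.8° = 0.01° × 111699 × cos 8.8° ≈ 1117 × 0.9882 = 1103.8 m.
At 59.6°: 0.01° × 111699 × cos 59.6° = 0.01 × 111699 × 0.5060 ≈ 565.23 m.
Difference: 1103.8 − 565.23 = 538.61 m.

539 m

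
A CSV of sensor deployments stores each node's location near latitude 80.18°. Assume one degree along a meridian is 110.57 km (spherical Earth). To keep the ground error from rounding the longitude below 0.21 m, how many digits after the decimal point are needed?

5

At 80.18° one degree of longitude covers 110570 × cos 80.18° ≈ 110570 × 0.1706 ≈ 18858.1 m.
Rounding to N decimal places gives at most 0.5 × 10⁻ᴺ degrees of error, i.e. 0.5 × 10⁻ᴺ × 18858.1 m.
Need 0.5 × 18858.1 × 10⁻ᴺ ≤ 0.21 → 10⁻ᴺ ≤ 2.227e-05, so N ≥ 4.65.
At 4 places the error can reach 0.943 m, but 5 places keeps it to 0.0943 m.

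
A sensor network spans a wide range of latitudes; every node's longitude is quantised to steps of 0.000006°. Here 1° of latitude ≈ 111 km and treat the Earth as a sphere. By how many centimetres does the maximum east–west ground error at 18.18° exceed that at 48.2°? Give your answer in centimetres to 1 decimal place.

With a 0.000006° grid the true value lies within half a step, ±0.000006°/2 = ±3e-06°, of the stored one.
Error at 18.18° = 3e-06° × 111000 × cos 18.18° ≈ 0.333 × 0.9501 = 0.31638 m.
Error at 48.2° = 3e-06° × 111000 × cos 48.2° ≈ 0.333 × 0.6665 = 0.22196 m.
Difference: 0.31638 − 0.22196 = 0.094422 m.
That is 0.0944217 m = 9.4422 cm.

9.4 centimetres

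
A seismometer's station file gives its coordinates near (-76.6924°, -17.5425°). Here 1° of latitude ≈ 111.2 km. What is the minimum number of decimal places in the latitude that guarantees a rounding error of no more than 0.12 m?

6

One degree of latitude covers 111200 m.
N decimal places → at most half a unit in the last place, 0.5 × 10⁻ᴺ° = 111200/2 × 10⁻ᴺ m.
Need 0.5 × 111200 × 10⁻ᴺ ≤ 0.12 → 10⁻ᴺ ≤ 2.158e-06, so N ≥ 5.67.
At 5 places the error can reach 0.556 m, but 6 places keeps it to 0.0556 m.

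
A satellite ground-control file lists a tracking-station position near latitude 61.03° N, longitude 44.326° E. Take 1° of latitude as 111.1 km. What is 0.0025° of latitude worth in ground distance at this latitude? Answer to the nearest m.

0.0025° × 111100 m/° = 277.75 m.

278 m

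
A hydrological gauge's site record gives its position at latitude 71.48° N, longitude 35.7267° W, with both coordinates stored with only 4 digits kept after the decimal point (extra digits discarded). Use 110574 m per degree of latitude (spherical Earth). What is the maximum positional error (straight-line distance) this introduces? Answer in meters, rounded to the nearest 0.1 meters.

11.6 meters

Truncating at 4 decimal places can drop up to a full unit in the last place, so each coordinate may be off by as much as 0.0001°.
N–S: 0.0001° × 110574 m/° = 11.0574 m.
E–W at 71.48°: 0.0001° × 110574 × cos 71.48° = 0.0001 × 110574 × 0.3176 ≈ 3.51222 m.
Worst case both components are at the extreme and orthogonal: √(11.0574² + 3.51222²) ≈ 11.6018 m.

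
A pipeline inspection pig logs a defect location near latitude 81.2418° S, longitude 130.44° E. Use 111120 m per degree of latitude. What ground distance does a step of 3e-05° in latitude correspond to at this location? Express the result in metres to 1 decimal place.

3e-05° × 111120 m/° = 3.3336 m.

3.3 metres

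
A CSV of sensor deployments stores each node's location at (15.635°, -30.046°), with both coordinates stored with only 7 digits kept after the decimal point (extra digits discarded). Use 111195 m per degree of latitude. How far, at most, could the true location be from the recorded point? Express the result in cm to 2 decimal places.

Truncating at 7 decimal places can drop up to a full unit in the last place, so each coordinate may be off by as much as 1e-07°.
Latitude error → 1e-07 × 111195 = 0.0111195 m along the meridian.
East–west component at 15.635°: 1e-07° × 111195 × cos 15.635° ≈ 1e-07 × 107081 ≈ 0.0107081 m.
Worst case both components are at the extreme and orthogonal: √(0.0111195² + 0.0107081²) ≈ 0.0154372 m.
That is 0.0154372 m = 1.5437 cm.

1.54 cm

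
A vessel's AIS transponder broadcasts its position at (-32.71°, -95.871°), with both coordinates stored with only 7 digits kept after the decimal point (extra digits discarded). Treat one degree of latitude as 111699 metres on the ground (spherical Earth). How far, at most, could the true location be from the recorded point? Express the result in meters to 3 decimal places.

Truncating at 7 decimal places can drop up to a full unit in the last place, so each coordinate may be off by as much as 1e-07°.
N–S: 1e-07° × 111699 m/° = 0.0111699 m.
Longitude error → 1e-07 × 111699 × cos 32.71° = 1e-07 × 111699 × 0.8414 ≈ 0.00939854 m.
The two errors are perpendicular, so the maximum displacement is √(0.0111699² + 0.00939854²) ≈ 0.0145979 m.

0.015 meters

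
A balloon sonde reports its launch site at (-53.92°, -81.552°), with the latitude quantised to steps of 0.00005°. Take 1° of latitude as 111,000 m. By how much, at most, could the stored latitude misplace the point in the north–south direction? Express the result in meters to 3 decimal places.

2.775 meters

With a 0.00005° grid the true value lies within half a step, ±0.00005°/2 = ±2.5e-05°, of the stored one.
North–south distance: 2.5e-05° × 111000 m/° = 2.775 m.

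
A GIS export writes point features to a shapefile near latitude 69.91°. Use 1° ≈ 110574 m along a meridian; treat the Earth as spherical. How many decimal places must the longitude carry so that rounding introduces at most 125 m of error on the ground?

3

At 69.91° one degree of longitude covers 110574 × cos 69.91° ≈ 110574 × 0.3435 ≈ 37981.7 m.
With N decimal places the half-ulp bound is 0.5·10⁻ᴺ°, or 0.5·10⁻ᴺ × 37981.7 m on the ground.
Need 0.5 × 37981.7 × 10⁻ᴺ ≤ 125 → 10⁻ᴺ ≤ 6.582e-03, so N ≥ 2.18.
At 2 places the error can reach 190 m, but 3 places keeps it to 19 m.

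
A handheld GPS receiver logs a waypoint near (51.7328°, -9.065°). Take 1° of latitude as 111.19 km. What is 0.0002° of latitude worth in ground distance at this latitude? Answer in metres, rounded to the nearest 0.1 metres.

Along a meridian 0.0002° is 0.0002 × 111190 = 22.238 m.

22.2 metres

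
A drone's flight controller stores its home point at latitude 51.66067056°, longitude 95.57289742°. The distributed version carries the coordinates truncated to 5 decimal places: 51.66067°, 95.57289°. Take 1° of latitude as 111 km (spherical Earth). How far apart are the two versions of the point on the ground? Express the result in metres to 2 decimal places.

0.51 metres

Δlat = 51.66067056 − 51.66067 = +0.00000056°; Δlon = 95.57289742 − 95.57289 = +0.00000742°.
North–south shift: 0.00000056 × 111000 = 0.06216 m.
East–west at this latitude: 0.00000742° × 111000 × cos 51.6607° ≈ 0.00000742 × 68855.3 = 0.510906 m.
Hypotenuse of the two orthogonal shifts: √(0.06216² + 0.510906²) = 0.514673 m.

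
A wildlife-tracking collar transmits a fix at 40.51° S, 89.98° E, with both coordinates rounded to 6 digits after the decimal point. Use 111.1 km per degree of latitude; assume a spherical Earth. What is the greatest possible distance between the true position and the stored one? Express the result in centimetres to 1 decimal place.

Rounding to 6 decimal places leaves each coordinate within ±5e-07° of the true value.
North–south component: 5e-07° × 111100 = 0.05555 m.
E–W at 40.51°: 5e-07° × 111100 × cos 40.51° = 5e-07 × 111100 × 0.7603 ≈ 0.0422343 m.
Worst case both components are at the extreme and orthogonal: √(0.05555² + 0.0422343²) ≈ 0.0697821 m.
That is 0.0697821 m = 6.9782 cm.

7.0 centimetres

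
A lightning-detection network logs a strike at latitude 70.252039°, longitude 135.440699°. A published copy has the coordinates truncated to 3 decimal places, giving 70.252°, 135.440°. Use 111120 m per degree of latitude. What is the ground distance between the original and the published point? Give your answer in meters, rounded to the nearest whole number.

The latitude changed by +0.000039° and the longitude by +0.000699°.
North–south shift: 0.000039 × 111120 = 4.33368 m.
E–W at 70.252°: 0.000699° × 111120 × cos 70.252° = 0.000699 × 111120 × 0.3379 ≈ 26.2444 m.
Hypotenuse of the two orthogonal shifts: √(4.33368² + 26.2444²) = 26.5998 m.

27 meters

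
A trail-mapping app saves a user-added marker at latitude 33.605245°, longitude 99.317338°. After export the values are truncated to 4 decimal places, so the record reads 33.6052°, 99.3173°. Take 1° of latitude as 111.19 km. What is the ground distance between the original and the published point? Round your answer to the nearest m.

Δlat = 33.605245 − 33.6052 = +0.000045°; Δlon = 99.317338 − 99.3173 = +0.000038°.
N–S: 0.000045° × 111190 m/° = 5.00355 m.
East–west at this latitude: 0.000038° × 111190 × cos 33.6052° ≈ 0.000038 × 92606.9 = 3.51906 m.
Distance: √(5.00355² + 3.51906²) ≈ 6.11713 m.

6 m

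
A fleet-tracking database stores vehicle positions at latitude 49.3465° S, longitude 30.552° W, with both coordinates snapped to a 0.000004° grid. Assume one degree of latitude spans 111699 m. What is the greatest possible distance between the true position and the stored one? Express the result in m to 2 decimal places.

0.27 m

With a 0.000004° grid the true value lies within half a step, ±0.000004°/2 = ±2e-06°, of the stored one.
Latitude error → 2e-06 × 111699 = 0.223398 m along the meridian.
E–W at 49.3465°: 2e-06° × 111699 × cos 49.3465° = 2e-06 × 111699 × 0.6515 ≈ 0.14554 m.
The two errors are perpendicular, so the maximum displacement is √(0.223398² + 0.14554²) ≈ 0.266624 m.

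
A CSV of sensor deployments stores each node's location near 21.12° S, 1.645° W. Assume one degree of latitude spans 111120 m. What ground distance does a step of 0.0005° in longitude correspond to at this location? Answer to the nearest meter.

52 meters

At 21.12° a degree of longitude is 111120 × cos 21.12° ≈ 103656 m, so 0.0005° corresponds to 51.8279 m.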